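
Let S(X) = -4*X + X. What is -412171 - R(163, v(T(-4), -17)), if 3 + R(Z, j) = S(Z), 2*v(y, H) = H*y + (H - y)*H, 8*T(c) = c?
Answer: -411679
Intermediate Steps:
T(c) = c/8
S(X) = -3*X
v(y, H) = H*y/2 + H*(H - y)/2 (v(y, H) = (H*y + (H - y)*H)/2 = (H*y + H*(H - y))/2 = H*y/2 + H*(H - y)/2)
R(Z, j) = -3 - 3*Z
-412171 - R(163, v(T(-4), -17)) = -412171 - (-3 - 3*163) = -412171 - (-3 - 489) = -412171 - 1*(-492) = -412171 + 492 = -411679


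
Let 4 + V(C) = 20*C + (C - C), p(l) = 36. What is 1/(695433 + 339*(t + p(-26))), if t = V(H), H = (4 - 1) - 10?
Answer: 1/658821 ≈ 1.5179e-6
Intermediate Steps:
H = -7 (H = 3 - 10 = -7)
V(C) = -4 + 20*C (V(C) = -4 + (20*C + (C - C)) = -4 + (20*C + 0) = -4 + 20*C)
t = -144 (t = -4 + 20*(-7) = -4 - 140 = -144)
1/(695433 + 339*(t + p(-26))) = 1/(695433 + 339*(-144 + 36)) = 1/(695433 + 339*(-108)) = 1/(695433 - 36612) = 1/658821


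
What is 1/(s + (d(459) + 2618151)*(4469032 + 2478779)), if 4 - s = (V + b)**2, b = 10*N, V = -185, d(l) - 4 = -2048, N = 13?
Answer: 1/18176216988756 ≈ 5.5017e-14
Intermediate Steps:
d(l) = -2044 (d(l) = 4 - 2048 = -2044)
b = 130 (b = 10*13 = 130)
s = -3021 (s = 4 - (-185 + 130)**2 = 4 - 1*(-55)**2 = 4 - 1*3025 = 4 - 3025 = -3021)
1/(s + (d(459) + 2618151)*(4469032 + 2478779)) = 1/(-3021 + (-2044 + 2618151)*(4469032 + 2478779)) = 1/(-3021 + 2616107*6947811) = 1/(-3021 + 18176216991777) = 1/18176216988756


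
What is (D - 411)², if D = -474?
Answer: 783225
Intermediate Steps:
(D - 411)² = (-474 - 411)² = (-885)² = 783225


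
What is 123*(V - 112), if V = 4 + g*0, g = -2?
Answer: -13284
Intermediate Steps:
V = 4 (V = 4 - 2*0 = 4 + 0 = 4)
123*(V - 112) = 123*(4 - 112) = 123*(-108) = -13284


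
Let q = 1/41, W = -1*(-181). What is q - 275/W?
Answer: -11094/7421 ≈ -1.4949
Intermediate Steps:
W = 181
q = 1/41 ≈ 0.024390
q - 275/W = 1/41 - 275/181 = -11094/7421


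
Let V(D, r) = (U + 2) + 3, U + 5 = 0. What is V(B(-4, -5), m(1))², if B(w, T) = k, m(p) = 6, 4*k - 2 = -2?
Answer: 0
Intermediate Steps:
U = -5 (U = -5 + 0 = -5)
k = 0 (k = ½ + (¼)*(-2) = ½ - ½ = 0)
B(w, T) = 0
V(D, r) = 0 (V(D, r) = (-5 + 2) + 3 = -3 + 3 = 0)
V(B(-4, -5), m(1))² = 0² = 0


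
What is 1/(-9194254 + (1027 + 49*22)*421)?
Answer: -1/8308049 ≈ -1.2037e-7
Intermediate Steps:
1/(-9194254 + (1027 + 49*22)*421) = 1/(-9194254 + (1027 + 1078)*421) = 1/(-9194254 + 2105*421) = 1/(-9194254 + 886205) = 1/(-8308049) = -1/8308049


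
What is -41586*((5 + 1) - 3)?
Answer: -124758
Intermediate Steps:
-41586*((5 + 1) - 3) = -41586*(6 - 3) = -41586*3 = -6931*18 = -124758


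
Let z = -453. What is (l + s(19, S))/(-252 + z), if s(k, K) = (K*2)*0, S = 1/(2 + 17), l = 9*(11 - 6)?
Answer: -3/47 ≈ -0.063830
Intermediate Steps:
l = 45 (l = 9*5 = 45)
S = 1/19 ≈ 0.052632
s(k, K) = 0 (s(k, K) = (2*K)*0 = 0)
(l + s(19, S))/(-252 + z) = (45 + 0)/(-252 - 453) = 45/(-705) = 45*(-1/705) = -3/47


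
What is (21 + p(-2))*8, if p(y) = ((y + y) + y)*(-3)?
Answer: 312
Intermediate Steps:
p(y) = -9*y (p(y) = (2*y + y)*(-3) = (3*y)*(-3) = -9*y)
(21 + p(-2))*8 = (21 - 9*(-2))*8 = (21 + 18)*8 = 39*8 = 312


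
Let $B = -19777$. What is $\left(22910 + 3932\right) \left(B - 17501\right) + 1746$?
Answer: $-1000614330$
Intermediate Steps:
$\left(22910 + 3932\right) \left(B - 17501\right) + 1746 = \left(22910 + 3932\right) \left(-19777 - 17501\right) + 1746 = 26842 \left(-37278\right) + 1746 = -1000616076 + 1746 = -1000614330$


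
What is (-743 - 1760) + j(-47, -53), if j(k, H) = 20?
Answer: -2483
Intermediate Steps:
(-743 - 1760) + j(-47, -53) = (-743 - 1760) + 20 = -2503 + 20 = -2483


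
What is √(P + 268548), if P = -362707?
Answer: I*√94159 ≈ 306.85*I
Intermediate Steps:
√(P + 268548) = √(-362707 + 268548) = √(-94159) = I*√94159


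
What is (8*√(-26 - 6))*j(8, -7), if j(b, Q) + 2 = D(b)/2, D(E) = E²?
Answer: 960*I*√2 ≈ 1357.6*I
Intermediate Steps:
j(b, Q) = -2 + b²/2
(8*√(-26 - 6))*j(8, -7) = (8*√(-26 - 6))*(-2 + (½)*8²) = (8*√(-32))*(-2 + (½)*64) = (8*(4*I*√2))*(-2 + 32) = (32*I*√2)*30 = 960*I*√2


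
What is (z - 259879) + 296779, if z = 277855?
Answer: 314755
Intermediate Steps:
(z - 259879) + 296779 = (277855 - 259879) + 296779 = 17976 + 296779 = 314755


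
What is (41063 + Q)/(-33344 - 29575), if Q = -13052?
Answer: -9337/20973 ≈ -0.44519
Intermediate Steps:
(41063 + Q)/(-33344 - 29575) = (41063 - 13052)/(-33344 - 29575) = 28011/(-62919) = 28011*(-1/62919) = -9337/20973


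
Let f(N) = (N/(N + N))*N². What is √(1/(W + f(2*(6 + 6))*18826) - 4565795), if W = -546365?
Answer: 22*I*√224240196644423998/4875523 ≈ 2136.8*I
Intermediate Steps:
f(N) = N²/2 (f(N) = (N/((2*N)))*N² = (N*(1/(2*N)))*N² = N²/2)
√(1/(W + f(2*(6 + 6))*18826) - 4565795) = √(1/(-546365 + ((2*(6 + 6))²/2)*18826) - 4565795) = √(1/(-546365 + ((2*12)²/2)*18826) - 4565795) = √(1/(-546365 + ((½)*24²)*18826) - 4565795) = √(1/(-546365 + ((½)*576)*18826) - 4565795) = √(1/(-546365 + 288*18826) - 4565795) = √(1/(-546365 + 5421888) - 4565795) = √(1/4875523 - 4565795) = √(-22260638535784/4875523) = 22*I*√224240196644423998/4875523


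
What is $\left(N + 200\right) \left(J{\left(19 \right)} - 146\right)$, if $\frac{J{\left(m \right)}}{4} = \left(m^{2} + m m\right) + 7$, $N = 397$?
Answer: $1653690$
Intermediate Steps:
$J{\left(m \right)} = 28 + 8 m^{2}$ ($J{\left(m \right)} = 4 \left(\left(m^{2} + m m\right) + 7\right) = 4 \left(\left(m^{2} + m^{2}\right) + 7\right) = 4 \left(2 m^{2} + 7\right) = 4 \left(7 + 2 m^{2}\right) = 28 + 8 m^{2}$)
$\left(N + 200\right) \left(J{\left(19 \right)} - 146\right) = \left(397 + 200\right) \left(\left(28 + 8 \cdot 19^{2}\right) - 146\right) = 597 \left(\left(28 + 8 \cdot 361\right) - 146\right) = 597 \left(\left(28 + 2888\right) - 146\right) = 597 \left(2916 - 146\right) = 597 \cdot 2770 = 1653690$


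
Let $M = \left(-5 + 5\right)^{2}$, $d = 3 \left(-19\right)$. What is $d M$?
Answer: $0$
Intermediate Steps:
$d = -57$
$M = 0$ ($M = 0^{2} = 0$)
$d M = \left(-57\right) 0 = 0$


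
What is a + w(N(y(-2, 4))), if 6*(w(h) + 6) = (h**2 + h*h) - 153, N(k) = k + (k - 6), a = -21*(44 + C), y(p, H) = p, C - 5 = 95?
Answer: -18133/6 ≈ -3022.2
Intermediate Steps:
C = 100 (C = 5 + 95 = 100)
a = -3024 (a = -21*(44 + 100) = -21*144 = -3024)
N(k) = -6 + 2*k (N(k) = k + (-6 + k) = -6 + 2*k)
w(h) = -63/2 + h**2/3 (w(h) = -6 + ((h**2 + h*h) - 153)/6 = -6 + ((h**2 + h**2) - 153)/6 = -6 + (2*h**2 - 153)/6 = -6 + (-153 + 2*h**2)/6 = -6 + (-51/2 + h**2/3) = -63/2 + h**2/3)
a + w(N(y(-2, 4))) = -3024 + (-63/2 + (-6 + 2*(-2))**2/3) = -3024 + (-63/2 + (-6 - 4)**2/3) = -3024 + (-63/2 + (1/3)*(-10)**2) = -3024 + (-63/2 + (1/3)*100) = -3024 + (-63/2 + 100/3) = -3024 + 11/6 = -18133/6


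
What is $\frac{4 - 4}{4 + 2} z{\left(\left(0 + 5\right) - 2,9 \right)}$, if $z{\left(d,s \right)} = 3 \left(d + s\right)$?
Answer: $0$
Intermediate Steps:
$z{\left(d,s \right)} = 3 d + 3 s$
$\frac{4 - 4}{4 + 2} z{\left(\left(0 + 5\right) - 2,9 \right)} = \frac{4 - 4}{4 + 2} \left(3 \left(\left(0 + 5\right) - 2\right) + 3 \cdot 9\right) = \frac{0}{6} \left(3 \left(5 - 2\right) + 27\right) = 0 \cdot \frac{1}{6} \left(3 \cdot 3 + 27\right) = 0 \left(9 + 27\right) = 0 \cdot 36 = 0$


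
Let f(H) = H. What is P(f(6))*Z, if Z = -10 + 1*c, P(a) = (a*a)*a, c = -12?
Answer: -4752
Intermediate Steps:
P(a) = a³ (P(a) = a²*a = a³)
Z = -22 (Z = -10 + 1*(-12) = -10 - 12 = -22)
P(f(6))*Z = 6³*(-22) = 216*(-22) = -4752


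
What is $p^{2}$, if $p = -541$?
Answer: $292681$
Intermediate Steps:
$p^{2} = \left(-541\right)^{2} = 292681$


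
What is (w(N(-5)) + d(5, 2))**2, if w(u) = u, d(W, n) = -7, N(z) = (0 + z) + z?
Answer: 289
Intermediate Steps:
N(z) = 2*z (N(z) = z + z = 2*z)
(w(N(-5)) + d(5, 2))**2 = (2*(-5) - 7)**2 = (-10 - 7)**2 = (-17)**2 = 289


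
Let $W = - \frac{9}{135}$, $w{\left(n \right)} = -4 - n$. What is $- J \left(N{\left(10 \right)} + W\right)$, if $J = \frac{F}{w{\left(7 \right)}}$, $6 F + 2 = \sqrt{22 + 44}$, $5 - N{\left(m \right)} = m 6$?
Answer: $\frac{826}{495} - \frac{413 \sqrt{66}}{495} \approx -5.1096$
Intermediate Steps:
$N{\left(m \right)} = 5 - 6 m$ ($N{\left(m \right)} = 5 - m 6 = 5 - 6 m$)
$F = - \frac{1}{3} + \frac{\sqrt{66}}{6}$ ($F = - \frac{1}{3} + \frac{\sqrt{22 + 44}}{6} = - \frac{1}{3} + \frac{\sqrt{66}}{6} \approx 1.0207$)
$W = - \frac{1}{15}$ ($W = \left(-9\right) \frac{1}{135} = - \frac{1}{15} \approx -0.066667$)
$J = \frac{1}{33} - \frac{\sqrt{66}}{66}$ ($J = \frac{- \frac{1}{3} + \frac{\sqrt{66}}{6}}{-4 - 7} = \frac{- \frac{1}{3} + \frac{\sqrt{66}}{6}}{-11} = \left(- \frac{1}{3} + \frac{\sqrt{66}}{6}\right) \left(- \frac{1}{11}\right) = \frac{1}{33} - \frac{\sqrt{66}}{66} \approx -0.092788$)
$- J \left(N{\left(10 \right)} + W\right) = - \left(\frac{1}{33} - \frac{\sqrt{66}}{66}\right) \left(\left(5 - 60\right) - \frac{1}{15}\right) = - \left(\frac{1}{33} - \frac{\sqrt{66}}{66}\right) \left(-55 - \frac{1}{15}\right) = - \frac{\left(\frac{1}{33} - \frac{\sqrt{66}}{66}\right) \left(-826\right)}{15} = - (- \frac{826}{495} + \frac{413 \sqrt{66}}{495}) = \frac{826}{495} - \frac{413 \sqrt{66}}{495}$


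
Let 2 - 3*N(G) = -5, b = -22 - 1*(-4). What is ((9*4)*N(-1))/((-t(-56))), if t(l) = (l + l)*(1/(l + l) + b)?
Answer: -84/2017 ≈ -0.041646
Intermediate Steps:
b = -18 (b = -22 + 4 = -18)
N(G) = 7/3 (N(G) = 2/3 - 1/3*(-5) = 2/3 + 5/3 = 7/3)
t(l) = 2*l*(-18 + 1/(2*l)) (t(l) = (l + l)*(1/(l + l) - 18) = (2*l)*(1/(2*l) - 18) = (2*l)*(-18 + 1/(2*l)) = 2*l*(-18 + 1/(2*l)))
((9*4)*N(-1))/((-t(-56))) = ((9*4)*(7/3))/((-(1 - 36*(-56)))) = (36*(7/3))/((-(1 + 2016))) = 84/((-1*2017)) = 84/(-2017) = 84*(-1/2017) = -84/2017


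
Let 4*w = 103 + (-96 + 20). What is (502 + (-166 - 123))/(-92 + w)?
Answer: -852/341 ≈ -2.4985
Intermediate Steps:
w = 27/4 (w = (103 + (-96 + 20))/4 = (103 - 76)/4 = (1/4)*27 = 27/4 ≈ 6.7500)
(502 + (-166 - 123))/(-92 + w) = (502 + (-166 - 123))/(-92 + 27/4) = (502 - 289)/(-341/4) = 213*(-4/341) = -852/341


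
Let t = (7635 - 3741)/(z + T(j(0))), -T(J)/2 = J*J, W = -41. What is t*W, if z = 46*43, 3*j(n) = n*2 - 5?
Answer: -718443/8876 ≈ -80.942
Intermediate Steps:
j(n) = -5/3 + 2*n/3 (j(n) = (n*2 - 5)/3 = (2*n - 5)/3 = (-5 + 2*n)/3 = -5/3 + 2*n/3)
z = 1978
T(J) = -2*J² (T(J) = -2*J*J = -2*J²)
t = 17523/8876 (t = (7635 - 3741)/(1978 - 2*(-5/3 + (⅔)*0)²) = 3894/(1978 - 2*(-5/3 + 0)²) = 3894/(1978 - 2*(-5/3)²) = 3894/(1978 - 2*25/9) = 3894/(1978 - 50/9) = 3894/(17752/9) = 3894*(9/17752) = 17523/8876 ≈ 1.9742)
t*W = (17523/8876)*(-41) = -718443/8876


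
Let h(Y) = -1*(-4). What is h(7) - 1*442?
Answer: -438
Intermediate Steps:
h(Y) = 4
h(7) - 1*442 = 4 - 1*442 = 4 - 442 = -438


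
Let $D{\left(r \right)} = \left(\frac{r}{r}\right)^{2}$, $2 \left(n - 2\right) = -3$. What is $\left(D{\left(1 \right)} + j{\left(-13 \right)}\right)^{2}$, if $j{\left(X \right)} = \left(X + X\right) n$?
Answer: $144$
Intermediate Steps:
$n = \frac{1}{2}$ ($n = 2 + \frac{1}{2} \left(-3\right) = 2 - \frac{3}{2} = \frac{1}{2} \approx 0.5$)
$D{\left(r \right)} = 1$ ($D{\left(r \right)} = 1^{2} = 1$)
$j{\left(X \right)} = X$ ($j{\left(X \right)} = \left(X + X\right) \frac{1}{2} = 2 X \frac{1}{2} = X$)
$\left(D{\left(1 \right)} + j{\left(-13 \right)}\right)^{2} = \left(1 - 13\right)^{2} = \left(-12\right)^{2} = 144$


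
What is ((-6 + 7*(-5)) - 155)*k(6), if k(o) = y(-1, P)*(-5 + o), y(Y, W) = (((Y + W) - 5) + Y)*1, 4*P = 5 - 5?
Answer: 1372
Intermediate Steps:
P = 0 (P = (5 - 5)/4 = (1/4)*0 = 0)
y(Y, W) = -5 + W + 2*Y (y(Y, W) = (((W + Y) - 5) + Y)*1 = ((-5 + W + Y) + Y)*1 = (-5 + W + 2*Y)*1 = -5 + W + 2*Y)
k(o) = 35 - 7*o (k(o) = (-5 + 0 + 2*(-1))*(-5 + o) = (-5 + 0 - 2)*(-5 + o) = -7*(-5 + o) = 35 - 7*o)
((-6 + 7*(-5)) - 155)*k(6) = ((-6 + 7*(-5)) - 155)*(35 - 7*6) = ((-6 - 35) - 155)*(35 - 42) = (-41 - 155)*(-7) = -196*(-7) = 1372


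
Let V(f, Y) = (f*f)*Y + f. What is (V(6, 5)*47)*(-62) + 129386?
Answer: -412618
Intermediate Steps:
V(f, Y) = f + Y*f**2 (V(f, Y) = f**2*Y + f = Y*f**2 + f = f + Y*f**2)
(V(6, 5)*47)*(-62) + 129386 = ((6*(1 + 5*6))*47)*(-62) + 129386 = ((6*(1 + 30))*47)*(-62) + 129386 = ((6*31)*47)*(-62) + 129386 = (186*47)*(-62) + 129386 = 8742*(-62) + 129386 = -542004 + 129386 = -412618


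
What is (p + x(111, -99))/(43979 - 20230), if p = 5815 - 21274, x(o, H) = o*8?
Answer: -14571/23749 ≈ -0.61354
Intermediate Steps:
x(o, H) = 8*o
p = -15459
(p + x(111, -99))/(43979 - 20230) = (-15459 + 8*111)/(43979 - 20230) = (-15459 + 888)/23749 = -14571*1/23749 = -14571/23749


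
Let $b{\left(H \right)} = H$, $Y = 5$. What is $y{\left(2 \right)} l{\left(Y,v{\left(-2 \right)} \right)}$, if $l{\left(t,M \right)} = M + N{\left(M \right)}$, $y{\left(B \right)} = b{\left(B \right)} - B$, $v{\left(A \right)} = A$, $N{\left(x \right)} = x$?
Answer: $0$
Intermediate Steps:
$y{\left(B \right)} = 0$ ($y{\left(B \right)} = B - B = 0$)
$l{\left(t,M \right)} = 2 M$ ($l{\left(t,M \right)} = M + M = 2 M$)
$y{\left(2 \right)} l{\left(Y,v{\left(-2 \right)} \right)} = 0 \cdot 2 \left(-2\right) = 0 \left(-4\right) = 0$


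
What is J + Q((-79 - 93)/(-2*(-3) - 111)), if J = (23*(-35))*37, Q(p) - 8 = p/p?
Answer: -29776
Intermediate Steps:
Q(p) = 9 (Q(p) = 8 + p/p = 8 + 1 = 9)
J = -29785 (J = -805*37 = -29785)
J + Q((-79 - 93)/(-2*(-3) - 111)) = -29785 + 9 = -29776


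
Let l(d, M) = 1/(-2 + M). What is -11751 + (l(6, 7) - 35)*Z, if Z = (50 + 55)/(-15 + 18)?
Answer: -12969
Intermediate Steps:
Z = 35 (Z = 105/3 = 105*(⅓) = 35)
-11751 + (l(6, 7) - 35)*Z = -11751 + (1/(-2 + 7) - 35)*35 = -11751 + (1/5 - 35)*35 = -11751 + (⅕ - 35)*35 = -11751 - 174/5*35 = -11751 - 1218 = -12969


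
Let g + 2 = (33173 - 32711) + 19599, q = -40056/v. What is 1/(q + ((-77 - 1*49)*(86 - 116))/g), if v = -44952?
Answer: 37570507/40558411 ≈ 0.92633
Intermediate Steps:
q = 1669/1873 (q = -40056/(-44952) = -40056*(-1/44952) = 1669/1873 ≈ 0.89108)
g = 20059 (g = -2 + ((33173 - 32711) + 19599) = -2 + (462 + 19599) = -2 + 20061 = 20059)
1/(q + ((-77 - 1*49)*(86 - 116))/g) = 1/(1669/1873 + ((-77 - 1*49)*(86 - 116))/20059) = 1/(1669/1873 + ((-77 - 49)*(-30))*(1/20059)) = 1/(1669/1873 - 126*(-30)*(1/20059)) = 1/(1669/1873 + 3780*(1/20059)) = 1/(1669/1873 + 3780/20059) = 1/(40558411/37570507) = 37570507/40558411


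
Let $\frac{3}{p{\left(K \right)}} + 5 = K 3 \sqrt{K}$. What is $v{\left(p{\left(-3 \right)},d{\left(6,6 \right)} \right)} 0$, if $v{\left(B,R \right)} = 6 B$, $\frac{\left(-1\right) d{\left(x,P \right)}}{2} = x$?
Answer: $0$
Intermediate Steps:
$d{\left(x,P \right)} = - 2 x$
$p{\left(K \right)} = \frac{3}{-5 + 3 K^{\frac{3}{2}}}$ ($p{\left(K \right)} = \frac{3}{-5 + K 3 \sqrt{K}} = \frac{3}{-5 + 3 K \sqrt{K}} = \frac{3}{-5 + 3 K^{\frac{3}{2}}}$)
$v{\left(p{\left(-3 \right)},d{\left(6,6 \right)} \right)} 0 = 6 \frac{3}{-5 + 3 \left(-3\right)^{\frac{3}{2}}} \cdot 0 = 6 \frac{3}{-5 + 3 \left(- 3 i \sqrt{3}\right)} 0 = 6 \frac{3}{-5 - 9 i \sqrt{3}} \cdot 0 = \frac{18}{-5 - 9 i \sqrt{3}} \cdot 0 = 0$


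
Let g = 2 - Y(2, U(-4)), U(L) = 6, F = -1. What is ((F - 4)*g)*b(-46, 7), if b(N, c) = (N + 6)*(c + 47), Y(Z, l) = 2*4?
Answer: -64800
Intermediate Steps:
Y(Z, l) = 8
g = -6 (g = 2 - 1*8 = 2 - 8 = -6)
b(N, c) = (6 + N)*(47 + c)
((F - 4)*g)*b(-46, 7) = ((-1 - 4)*(-6))*(282 + 6*7 + 47*(-46) - 46*7) = (-5*(-6))*(282 + 42 - 2162 - 322) = 30*(-2160) = -64800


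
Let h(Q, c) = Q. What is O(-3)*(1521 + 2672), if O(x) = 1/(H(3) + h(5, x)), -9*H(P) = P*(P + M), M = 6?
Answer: 4193/2 ≈ 2096.5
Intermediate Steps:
H(P) = -P*(6 + P)/9 (H(P) = -P*(P + 6)/9 = -P*(6 + P)/9)
O(x) = ½ (O(x) = 1/(-⅑*3*(6 + 3) + 5) = 1/(-⅑*3*9 + 5) = 1/(-3 + 5) = 1/2 = ½)
O(-3)*(1521 + 2672) = (1521 + 2672)/2 = (½)*4193 = 4193/2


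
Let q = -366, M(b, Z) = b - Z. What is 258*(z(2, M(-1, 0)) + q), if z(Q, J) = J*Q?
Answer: -94944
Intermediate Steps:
258*(z(2, M(-1, 0)) + q) = 258*((-1 - 1*0)*2 - 366) = 258*((-1 + 0)*2 - 366) = 258*(-1*2 - 366) = 258*(-2 - 366) = 258*(-368) = -94944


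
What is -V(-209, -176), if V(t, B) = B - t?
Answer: -33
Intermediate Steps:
-V(-209, -176) = -(-176 - 1*(-209)) = -(-176 + 209) = -1*33 = -33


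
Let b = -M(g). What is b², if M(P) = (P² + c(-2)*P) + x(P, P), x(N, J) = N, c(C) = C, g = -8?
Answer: 5184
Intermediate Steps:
M(P) = P² - P (M(P) = (P² - 2*P) + P = P² - P)
b = -72 (b = -(-8)*(-1 - 8) = -(-8)*(-9) = -1*72 = -72)
b² = (-72)² = 5184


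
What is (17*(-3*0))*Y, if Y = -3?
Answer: 0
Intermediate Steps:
(17*(-3*0))*Y = (17*(-3*0))*(-3) = (17*0)*(-3) = 0*(-3) = 0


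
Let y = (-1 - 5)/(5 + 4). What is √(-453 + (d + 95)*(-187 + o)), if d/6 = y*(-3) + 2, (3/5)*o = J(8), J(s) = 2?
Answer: 4*I*√12549/3 ≈ 149.36*I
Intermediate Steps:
o = 10/3 (o = (5/3)*2 = 10/3 ≈ 3.3333)
y = -⅔ (y = -6/9 = -6*⅑ = -⅔ ≈ -0.66667)
d = 24 (d = 6*(-⅔*(-3) + 2) = 6*(2 + 2) = 6*4 = 24)
√(-453 + (d + 95)*(-187 + o)) = √(-453 + (24 + 95)*(-187 + 10/3)) = √(-453 + 119*(-551/3)) = √(-453 - 65569/3) = √(-66928/3) = 4*I*√12549/3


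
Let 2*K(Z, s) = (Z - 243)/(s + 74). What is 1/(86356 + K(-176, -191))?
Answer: 234/20207723 ≈ 1.1580e-5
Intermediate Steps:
K(Z, s) = (-243 + Z)/(2*(74 + s)) (K(Z, s) = ((Z - 243)/(s + 74))/2 = ((-243 + Z)/(74 + s))/2 = (-243 + Z)/(2*(74 + s)))
1/(86356 + K(-176, -191)) = 1/(86356 + (-243 - 176)/(2*(74 - 191))) = 1/(86356 + (½)*(-419)/(-117)) = 1/(86356 + (½)*(-1/117)*(-419)) = 1/(86356 + 419/234) = 1/(20207723/234) = 234/20207723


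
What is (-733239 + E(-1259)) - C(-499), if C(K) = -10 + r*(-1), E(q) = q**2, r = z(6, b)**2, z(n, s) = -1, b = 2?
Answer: 851853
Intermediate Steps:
r = 1 (r = (-1)**2 = 1)
C(K) = -11 (C(K) = -10 + 1*(-1) = -10 - 1 = -11)
(-733239 + E(-1259)) - C(-499) = (-733239 + (-1259)**2) - 1*(-11) = (-733239 + 1585081) + 11 = 851842 + 11 = 851853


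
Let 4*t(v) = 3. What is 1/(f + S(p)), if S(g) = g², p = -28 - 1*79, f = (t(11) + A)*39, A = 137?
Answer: 4/67285 ≈ 5.9449e-5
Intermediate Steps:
t(v) = ¾ (t(v) = (¼)*3 = ¾)
f = 21489/4 (f = (¾ + 137)*39 = (551/4)*39 = 21489/4 ≈ 5372.3)
p = -107 (p = -28 - 79 = -107)
1/(f + S(p)) = 1/(21489/4 + (-107)²) = 1/(21489/4 + 11449) = 1/(67285/4) = 4/67285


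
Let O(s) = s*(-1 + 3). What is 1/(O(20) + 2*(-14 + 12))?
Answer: 1/36 ≈ 0.027778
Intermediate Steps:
O(s) = 2*s (O(s) = s*2 = 2*s)
1/(O(20) + 2*(-14 + 12)) = 1/(2*20 + 2*(-14 + 12)) = 1/(40 + 2*(-2)) = 1/(40 - 4) = 1/36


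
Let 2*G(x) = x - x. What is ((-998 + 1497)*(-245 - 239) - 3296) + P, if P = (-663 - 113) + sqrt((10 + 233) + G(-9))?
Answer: -245588 + 9*sqrt(3) ≈ -2.4557e+5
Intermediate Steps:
G(x) = 0 (G(x) = (x - x)/2 = (1/2)*0 = 0)
P = -776 + 9*sqrt(3) (P = (-663 - 113) + sqrt((10 + 233) + 0) = -776 + sqrt(243 + 0) = -776 + sqrt(243) = -776 + 9*sqrt(3) ≈ -760.41)
((-998 + 1497)*(-245 - 239) - 3296) + P = ((-998 + 1497)*(-245 - 239) - 3296) + (-776 + 9*sqrt(3)) = (499*(-484) - 3296) + (-776 + 9*sqrt(3)) = (-241516 - 3296) + (-776 + 9*sqrt(3)) = -244812 + (-776 + 9*sqrt(3)) = -245588 + 9*sqrt(3)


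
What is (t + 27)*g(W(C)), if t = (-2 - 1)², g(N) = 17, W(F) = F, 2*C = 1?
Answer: 612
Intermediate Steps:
C = ½ (C = (½)*1 = ½ ≈ 0.50000)
t = 9 (t = (-3)² = 9)
(t + 27)*g(W(C)) = (9 + 27)*17 = 36*17 = 612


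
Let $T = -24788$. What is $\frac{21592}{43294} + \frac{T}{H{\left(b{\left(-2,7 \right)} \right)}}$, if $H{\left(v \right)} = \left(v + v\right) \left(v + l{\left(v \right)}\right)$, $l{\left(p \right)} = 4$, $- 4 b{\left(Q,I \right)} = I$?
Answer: $\frac{4293366836}{1363761} \approx 3148.2$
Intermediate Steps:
$b{\left(Q,I \right)} = - \frac{I}{4}$
$H{\left(v \right)} = 2 v \left(4 + v\right)$ ($H{\left(v \right)} = \left(v + v\right) \left(v + 4\right) = 2 v \left(4 + v\right)$)
$\frac{21592}{43294} + \frac{T}{H{\left(b{\left(-2,7 \right)} \right)}} = \frac{21592}{43294} - \frac{24788}{2 \left(\left(- \frac{1}{4}\right) 7\right) \left(4 - \frac{7}{4}\right)} = 21592 \cdot \frac{1}{43294} - \frac{24788}{2 \left(- \frac{7}{4}\right) \left(4 - \frac{7}{4}\right)} = \frac{10796}{21647} - \frac{24788}{2 \left(- \frac{7}{4}\right) \frac{9}{4}} = \frac{10796}{21647} - \frac{24788}{- \frac{63}{8}} = \frac{10796}{21647} - - \frac{198304}{63} = \frac{10796}{21647} + \frac{198304}{63} = \frac{4293366836}{1363761}$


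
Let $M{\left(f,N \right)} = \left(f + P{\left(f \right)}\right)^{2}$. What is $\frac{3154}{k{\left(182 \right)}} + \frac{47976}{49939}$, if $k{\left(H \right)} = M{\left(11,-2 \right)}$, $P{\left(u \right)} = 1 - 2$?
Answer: $\frac{81152603}{2496950} \approx 32.501$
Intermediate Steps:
$P{\left(u \right)} = -1$
$M{\left(f,N \right)} = \left(-1 + f\right)^{2}$ ($M{\left(f,N \right)} = \left(f - 1\right)^{2} = \left(-1 + f\right)^{2}$)
$k{\left(H \right)} = 100$ ($k{\left(H \right)} = \left(-1 + 11\right)^{2} = 10^{2} = 100$)
$\frac{3154}{k{\left(182 \right)}} + \frac{47976}{49939} = \frac{3154}{100} + \frac{47976}{49939} = 3154 \cdot \frac{1}{100} + 47976 \cdot \frac{1}{49939} = \frac{1577}{50} + \frac{47976}{49939} = \frac{81152603}{2496950}$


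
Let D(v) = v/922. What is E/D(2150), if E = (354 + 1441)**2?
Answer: 59414141/43 ≈ 1.3817e+6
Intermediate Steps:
E = 3222025 (E = 1795**2 = 3222025)
D(v) = v/922 (D(v) = v*(1/922) = v/922)
E/D(2150) = 3222025/(((1/922)*2150)) = 3222025/(1075/461) = 3222025*(461/1075) = 59414141/43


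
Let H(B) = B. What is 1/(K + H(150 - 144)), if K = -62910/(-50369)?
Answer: 50369/365124 ≈ 0.13795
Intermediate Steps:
K = 62910/50369 (K = -62910*(-1/50369) = 62910/50369 ≈ 1.2490)
1/(K + H(150 - 144)) = 1/(62910/50369 + (150 - 144)) = 1/(62910/50369 + 6) = 1/(365124/50369) = 50369/365124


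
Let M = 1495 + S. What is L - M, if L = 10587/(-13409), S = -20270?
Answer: 251743388/13409 ≈ 18774.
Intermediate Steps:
L = -10587/13409 (L = 10587*(-1/13409) = -10587/13409 ≈ -0.78954)
M = -18775 (M = 1495 - 20270 = -18775)
L - M = -10587/13409 - 1*(-18775) = -10587/13409 + 18775 = 251743388/13409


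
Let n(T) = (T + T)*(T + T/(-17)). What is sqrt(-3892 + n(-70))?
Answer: 2*sqrt(385203)/17 ≈ 73.017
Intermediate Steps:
n(T) = 32*T**2/17 (n(T) = (2*T)*(T + T*(-1/17)) = (2*T)*(T - T/17) = (2*T)*(16*T/17) = 32*T**2/17)
sqrt(-3892 + n(-70)) = sqrt(-3892 + (32/17)*(-70)**2) = sqrt(-3892 + (32/17)*4900) = sqrt(-3892 + 156800/17) = sqrt(90636/17) = 2*sqrt(385203)/17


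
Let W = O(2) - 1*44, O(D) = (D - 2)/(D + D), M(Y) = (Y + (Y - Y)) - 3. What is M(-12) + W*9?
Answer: -411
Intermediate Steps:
M(Y) = -3 + Y (M(Y) = (Y + 0) - 3 = Y - 3 = -3 + Y)
O(D) = (-2 + D)/(2*D) (O(D) = (-2 + D)/((2*D)) = (-2 + D)*(1/(2*D)) = (-2 + D)/(2*D))
W = -44 (W = (½)*(-2 + 2)/2 - 1*44 = (½)*(½)*0 - 44 = 0 - 44 = -44)
M(-12) + W*9 = (-3 - 12) - 44*9 = -15 - 396 = -411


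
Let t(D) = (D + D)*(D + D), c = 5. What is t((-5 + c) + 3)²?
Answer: 1296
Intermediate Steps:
t(D) = 4*D² (t(D) = (2*D)*(2*D) = 4*D²)
t((-5 + c) + 3)² = (4*((-5 + 5) + 3)²)² = (4*(0 + 3)²)² = (4*3²)² = (4*9)² = 36² = 1296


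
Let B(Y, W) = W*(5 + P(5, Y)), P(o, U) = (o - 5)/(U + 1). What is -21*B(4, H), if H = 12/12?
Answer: -105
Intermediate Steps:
P(o, U) = (-5 + o)/(1 + U)
H = 1 (H = 12*(1/12) = 1)
B(Y, W) = 5*W (B(Y, W) = W*(5 + (-5 + 5)/(1 + Y)) = W*(5 + 0/(1 + Y)) = W*(5 + 0) = W*5 = 5*W)
-21*B(4, H) = -105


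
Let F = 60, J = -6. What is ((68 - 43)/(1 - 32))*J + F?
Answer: 2010/31 ≈ 64.839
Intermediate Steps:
((68 - 43)/(1 - 32))*J + F = ((68 - 43)/(1 - 32))*(-6) + 60 = (25/(-31))*(-6) + 60 = (25*(-1/31))*(-6) + 60 = -25/31*(-6) + 60 = 150/31 + 60 = 2010/31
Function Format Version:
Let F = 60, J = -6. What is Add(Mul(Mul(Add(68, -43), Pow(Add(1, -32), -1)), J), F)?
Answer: Rational(2010, 31) ≈ 64.839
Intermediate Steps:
Add(Mul(Mul(Add(68, -43), Pow(Add(1, -32), -1)), J), F) = Add(Mul(Mul(Add(68, -43), Pow(Add(1, -32), -1)), -6), 60) = Add(Mul(Mul(25, Pow(-31, -1)), -6), 60) = Add(Mul(Mul(25, Rational(-1, 31)), -6), 60) = Add(Mul(Rational(-25, 31), -6), 60) = Add(Rational(150, 31), 60) = Rational(2010, 31)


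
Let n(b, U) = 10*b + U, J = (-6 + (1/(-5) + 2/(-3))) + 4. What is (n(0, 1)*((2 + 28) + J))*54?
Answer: 7326/5 ≈ 1465.2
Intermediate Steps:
J = -43/15 (J = (-6 + (1*(-⅕) + 2*(-⅓))) + 4 = (-6 + (-⅕ - ⅔)) + 4 = (-6 - 13/15) + 4 = -103/15 + 4 = -43/15 ≈ -2.8667)
n(b, U) = U + 10*b
(n(0, 1)*((2 + 28) + J))*54 = ((1 + 10*0)*((2 + 28) - 43/15))*54 = ((1 + 0)*(30 - 43/15))*54 = (1*(407/15))*54 = (407/15)*54 = 7326/5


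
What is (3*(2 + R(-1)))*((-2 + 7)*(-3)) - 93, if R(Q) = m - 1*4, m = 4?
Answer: -183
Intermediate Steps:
R(Q) = 0 (R(Q) = 4 - 1*4 = 4 - 4 = 0)
(3*(2 + R(-1)))*((-2 + 7)*(-3)) - 93 = (3*(2 + 0))*((-2 + 7)*(-3)) - 93 = (3*2)*(5*(-3)) - 93 = 6*(-15) - 93 = -90 - 93 = -183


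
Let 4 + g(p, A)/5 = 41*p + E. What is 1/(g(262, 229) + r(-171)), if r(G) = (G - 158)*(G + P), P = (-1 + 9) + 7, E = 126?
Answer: 1/105644 ≈ 9.4658e-6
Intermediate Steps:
P = 15 (P = 8 + 7 = 15)
g(p, A) = 610 + 205*p (g(p, A) = -20 + 5*(41*p + 126) = -20 + 5*(126 + 41*p) = -20 + (630 + 205*p) = 610 + 205*p)
r(G) = (-158 + G)*(15 + G) (r(G) = (G - 158)*(G + 15) = (-158 + G)*(15 + G))
1/(g(262, 229) + r(-171)) = 1/((610 + 205*262) + (-2370 + (-171)² - 143*(-171))) = 1/((610 + 53710) + (-2370 + 29241 + 24453)) = 1/(54320 + 51324) = 1/105644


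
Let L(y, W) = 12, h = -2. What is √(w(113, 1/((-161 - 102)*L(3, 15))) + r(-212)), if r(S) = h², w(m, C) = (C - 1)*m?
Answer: I*√271508313/1578 ≈ 10.442*I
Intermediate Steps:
w(m, C) = m*(-1 + C) (w(m, C) = (-1 + C)*m = m*(-1 + C))
r(S) = 4 (r(S) = (-2)² = 4)
√(w(113, 1/((-161 - 102)*L(3, 15))) + r(-212)) = √(113*(-1 + 1/(-161 - 102*12)) + 4) = √(113*(-1 + (1/12)/(-263)) + 4) = √(113*(-1 - 1/263*1/12) + 4) = √(113*(-1 - 1/3156) + 4) = √(113*(-3157/3156) + 4) = √(-356741/3156 + 4) = √(-344117/3156) = I*√271508313/1578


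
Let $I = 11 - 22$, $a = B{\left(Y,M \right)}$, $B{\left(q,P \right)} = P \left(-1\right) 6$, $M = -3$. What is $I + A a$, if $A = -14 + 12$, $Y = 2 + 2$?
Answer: $-47$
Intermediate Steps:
$Y = 4$
$B{\left(q,P \right)} = - 6 P$ ($B{\left(q,P \right)} = - P 6 = - 6 P$)
$a = 18$ ($a = \left(-6\right) \left(-3\right) = 18$)
$A = -2$
$I = -11$ ($I = 11 - 22 = -11$)
$I + A a = -11 - 36 = -47$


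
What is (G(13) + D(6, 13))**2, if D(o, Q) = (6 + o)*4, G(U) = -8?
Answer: 1600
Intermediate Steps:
D(o, Q) = 24 + 4*o
(G(13) + D(6, 13))**2 = (-8 + (24 + 4*6))**2 = (-8 + (24 + 24))**2 = (-8 + 48)**2 = 40**2 = 1600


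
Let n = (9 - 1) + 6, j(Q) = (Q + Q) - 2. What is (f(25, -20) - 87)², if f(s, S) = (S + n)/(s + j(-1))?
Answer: 373321/49 ≈ 7618.8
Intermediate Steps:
j(Q) = -2 + 2*Q (j(Q) = 2*Q - 2 = -2 + 2*Q)
n = 14 (n = 8 + 6 = 14)
f(s, S) = (14 + S)/(-4 + s) (f(s, S) = (S + 14)/(s + (-2 + 2*(-1))) = (14 + S)/(s + (-2 - 2)) = (14 + S)/(s - 4) = (14 + S)/(-4 + s))
(f(25, -20) - 87)² = ((14 - 20)/(-4 + 25) - 87)² = (-6/21 - 87)² = ((1/21)*(-6) - 87)² = (-2/7 - 87)² = (-611/7)² = 373321/49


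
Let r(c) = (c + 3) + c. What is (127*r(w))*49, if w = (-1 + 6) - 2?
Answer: 56007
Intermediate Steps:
w = 3 (w = 5 - 2 = 3)
r(c) = 3 + 2*c (r(c) = (3 + c) + c = 3 + 2*c)
(127*r(w))*49 = (127*(3 + 2*3))*49 = (127*(3 + 6))*49 = (127*9)*49 = 1143*49 = 56007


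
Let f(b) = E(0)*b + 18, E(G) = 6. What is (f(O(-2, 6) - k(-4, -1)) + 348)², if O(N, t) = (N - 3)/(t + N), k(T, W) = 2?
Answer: 480249/4 ≈ 1.2006e+5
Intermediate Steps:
O(N, t) = (-3 + N)/(N + t)
f(b) = 18 + 6*b (f(b) = 6*b + 18 = 18 + 6*b)
(f(O(-2, 6) - k(-4, -1)) + 348)² = ((18 + 6*((-3 - 2)/(-2 + 6) - 1*2)) + 348)² = ((18 + 6*(-5/4 - 2)) + 348)² = ((18 + 6*(-13/4)) + 348)² = ((18 - 39/2) + 348)² = (-3/2 + 348)² = (693/2)² = 480249/4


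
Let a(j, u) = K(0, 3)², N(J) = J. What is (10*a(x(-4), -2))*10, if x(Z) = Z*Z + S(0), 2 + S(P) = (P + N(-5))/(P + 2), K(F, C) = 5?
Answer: 2500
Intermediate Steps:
S(P) = -2 + (-5 + P)/(2 + P) (S(P) = -2 + (P - 5)/(P + 2) = -2 + (-5 + P)/(2 + P))
x(Z) = -9/2 + Z² (x(Z) = Z*Z + (-9 - 1*0)/(2 + 0) = Z² + (-9 + 0)/2 = Z² + (½)*(-9) = Z² - 9/2 = -9/2 + Z²)
a(j, u) = 25 (a(j, u) = 5² = 25)
(10*a(x(-4), -2))*10 = (10*25)*10 = 250*10 = 2500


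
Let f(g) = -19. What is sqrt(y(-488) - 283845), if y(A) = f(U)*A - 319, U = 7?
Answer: 2*I*sqrt(68723) ≈ 524.3*I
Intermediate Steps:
y(A) = -319 - 19*A (y(A) = -19*A - 319 = -319 - 19*A)
sqrt(y(-488) - 283845) = sqrt((-319 - 19*(-488)) - 283845) = sqrt((-319 + 9272) - 283845) = sqrt(8953 - 283845) = sqrt(-274892) = 2*I*sqrt(68723)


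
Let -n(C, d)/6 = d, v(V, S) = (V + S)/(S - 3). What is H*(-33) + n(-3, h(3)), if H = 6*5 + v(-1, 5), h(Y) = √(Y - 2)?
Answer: -1062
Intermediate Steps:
h(Y) = √(-2 + Y)
v(V, S) = (S + V)/(-3 + S)
n(C, d) = -6*d
H = 32 (H = 6*5 + (5 - 1)/(-3 + 5) = 30 + 4/2 = 30 + (½)*4 = 30 + 2 = 32)
H*(-33) + n(-3, h(3)) = 32*(-33) - 6*√(-2 + 3) = -1056 - 6*√1 = -1056 - 6*1 = -1056 - 6 = -1062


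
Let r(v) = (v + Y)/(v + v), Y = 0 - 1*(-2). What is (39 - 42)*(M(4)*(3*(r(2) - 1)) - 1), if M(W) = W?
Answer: 3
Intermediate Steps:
Y = 2 (Y = 0 + 2 = 2)
r(v) = (2 + v)/(2*v) (r(v) = (v + 2)/(v + v) = (2 + v)/((2*v)) = (2 + v)*(1/(2*v)) = (2 + v)/(2*v))
(39 - 42)*(M(4)*(3*(r(2) - 1)) - 1) = (39 - 42)*(4*(3*((½)*(2 + 2)/2 - 1)) - 1) = -3*(4*(3*((½)*(½)*4 - 1)) - 1) = -3*(4*(3*(1 - 1)) - 1) = -3*(4*(3*0) - 1) = -3*(4*0 - 1) = -3*(0 - 1) = -3*(-1) = 3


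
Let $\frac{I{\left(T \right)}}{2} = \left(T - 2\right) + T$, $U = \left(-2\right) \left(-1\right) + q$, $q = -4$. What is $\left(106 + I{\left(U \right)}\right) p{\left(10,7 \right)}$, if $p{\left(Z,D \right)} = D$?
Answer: $658$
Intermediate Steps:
$U = -2$ ($U = \left(-2\right) \left(-1\right) - 4 = 2 - 4 = -2$)
$I{\left(T \right)} = -4 + 4 T$ ($I{\left(T \right)} = 2 \left(\left(T - 2\right) + T\right) = 2 \left(\left(-2 + T\right) + T\right) = 2 \left(-2 + 2 T\right) = -4 + 4 T$)
$\left(106 + I{\left(U \right)}\right) p{\left(10,7 \right)} = \left(106 + \left(-4 + 4 \left(-2\right)\right)\right) 7 = \left(106 - 12\right) 7 = 94 \cdot 7 = 658$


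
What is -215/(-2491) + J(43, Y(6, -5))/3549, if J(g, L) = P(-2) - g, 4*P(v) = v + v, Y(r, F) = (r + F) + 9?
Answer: 653431/8840559 ≈ 0.073913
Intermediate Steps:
Y(r, F) = 9 + F + r (Y(r, F) = (F + r) + 9 = 9 + F + r)
P(v) = v/2 (P(v) = (v + v)/4 = (2*v)/4 = v/2)
J(g, L) = -1 - g (J(g, L) = (1/2)*(-2) - g = -1 - g)
-215/(-2491) + J(43, Y(6, -5))/3549 = -215/(-2491) + (-1 - 1*43)/3549 = -215*(-1/2491) + (-1 - 43)*(1/3549) = 215/2491 - 44*1/3549 = 215/2491 - 44/3549 = 653431/8840559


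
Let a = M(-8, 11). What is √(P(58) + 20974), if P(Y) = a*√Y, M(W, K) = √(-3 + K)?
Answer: √(20974 + 4*√29) ≈ 144.90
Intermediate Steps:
a = 2*√2 (a = √(-3 + 11) = √8 = 2*√2 ≈ 2.8284)
P(Y) = 2*√2*√Y (P(Y) = (2*√2)*√Y = 2*√2*√Y)
√(P(58) + 20974) = √(2*√2*√58 + 20974) = √(4*√29 + 20974) = √(20974 + 4*√29)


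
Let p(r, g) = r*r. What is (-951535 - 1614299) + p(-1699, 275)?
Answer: 320767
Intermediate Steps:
p(r, g) = r**2
(-951535 - 1614299) + p(-1699, 275) = (-951535 - 1614299) + (-1699)**2 = -2565834 + 2886601 = 320767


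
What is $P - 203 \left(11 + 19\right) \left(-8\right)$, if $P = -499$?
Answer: $48221$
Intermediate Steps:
$P - 203 \left(11 + 19\right) \left(-8\right) = -499 - 203 \left(11 + 19\right) \left(-8\right) = -499 - 203 \cdot 30 \left(-8\right) = -499 - -48720 = -499 + 48720 = 48221$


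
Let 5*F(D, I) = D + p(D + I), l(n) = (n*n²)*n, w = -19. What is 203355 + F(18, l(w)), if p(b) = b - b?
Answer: 1016793/5 ≈ 2.0336e+5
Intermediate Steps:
p(b) = 0
l(n) = n⁴ (l(n) = n³*n = n⁴)
F(D, I) = D/5 (F(D, I) = (D + 0)/5 = D/5)
203355 + F(18, l(w)) = 203355 + (⅕)*18 = 203355 + 18/5 = 1016793/5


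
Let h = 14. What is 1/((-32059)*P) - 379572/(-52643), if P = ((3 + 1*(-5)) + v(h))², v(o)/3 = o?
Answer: 19469917944157/2700291099200 ≈ 7.2103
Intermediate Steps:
v(o) = 3*o
P = 1600 (P = ((3 + 1*(-5)) + 3*14)² = ((3 - 5) + 42)² = (-2 + 42)² = 40² = 1600)
1/((-32059)*P) - 379572/(-52643) = 1/(-32059*1600) - 379572/(-52643) = -1/32059*1/1600 - 379572*(-1/52643) = -1/51294400 + 379572/52643 = 19469917944157/2700291099200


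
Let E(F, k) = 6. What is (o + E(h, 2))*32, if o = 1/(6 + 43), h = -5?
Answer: 9440/49 ≈ 192.65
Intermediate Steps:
o = 1/49 ≈ 0.020408
(o + E(h, 2))*32 = (1/49 + 6)*32 = (295/49)*32 = 9440/49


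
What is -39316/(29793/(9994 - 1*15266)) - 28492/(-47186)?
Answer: 4890638780614/702906249 ≈ 6957.7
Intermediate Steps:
-39316/(29793/(9994 - 1*15266)) - 28492/(-47186) = -39316/(29793/(9994 - 15266)) - 28492*(-1/47186) = -39316/(29793/(-5272)) + 14246/23593 = -39316/(29793*(-1/5272)) + 14246/23593 = -39316/(-29793/5272) + 14246/23593 = -39316*(-5272/29793) + 14246/23593 = 207273952/29793 + 14246/23593 = 4890638780614/702906249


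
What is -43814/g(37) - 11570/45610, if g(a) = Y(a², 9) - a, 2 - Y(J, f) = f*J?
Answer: 92769881/28177858 ≈ 3.2923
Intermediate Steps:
Y(J, f) = 2 - J*f (Y(J, f) = 2 - f*J = 2 - J*f)
g(a) = 2 - a - 9*a² (g(a) = (2 - 1*a²*9) - a = (2 - 9*a²) - a = 2 - a - 9*a²)
-43814/g(37) - 11570/45610 = -43814/(2 - 1*37 - 9*37²) - 11570/45610 = -43814/(2 - 37 - 9*1369) - 11570*1/45610 = -43814/(2 - 37 - 12321) - 1157/4561 = -43814/(-12356) - 1157/4561 = -43814*(-1/12356) - 1157/4561 = 21907/6178 - 1157/4561 = 92769881/28177858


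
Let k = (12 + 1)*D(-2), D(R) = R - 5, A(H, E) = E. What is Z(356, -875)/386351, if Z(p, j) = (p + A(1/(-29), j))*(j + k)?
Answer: 71622/55193 ≈ 1.2977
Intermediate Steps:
D(R) = -5 + R
k = -91 (k = (12 + 1)*(-5 - 2) = 13*(-7) = -91)
Z(p, j) = (-91 + j)*(j + p) (Z(p, j) = (p + j)*(j - 91) = (j + p)*(-91 + j) = (-91 + j)*(j + p))
Z(356, -875)/386351 = ((-875)² - 91*(-875) - 91*356 - 875*356)/386351 = (765625 + 79625 - 32396 - 311500)*(1/386351) = 501354*(1/386351) = 71622/55193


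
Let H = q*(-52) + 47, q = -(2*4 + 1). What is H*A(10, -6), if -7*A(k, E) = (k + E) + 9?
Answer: -6695/7 ≈ -956.43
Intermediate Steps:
A(k, E) = -9/7 - E/7 - k/7 (A(k, E) = -((k + E) + 9)/7 = -((E + k) + 9)/7 = -(9 + E + k)/7 = -9/7 - E/7 - k/7)
q = -9 (q = -(8 + 1) = -1*9 = -9)
H = 515 (H = -9*(-52) + 47 = 468 + 47 = 515)
H*A(10, -6) = 515*(-9/7 - ⅐*(-6) - ⅐*10) = 515*(-9/7 + 6/7 - 10/7) = 515*(-13/7) = -6695/7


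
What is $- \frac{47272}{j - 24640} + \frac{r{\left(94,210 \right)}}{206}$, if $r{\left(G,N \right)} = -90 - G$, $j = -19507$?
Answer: $\frac{807492}{4547141} \approx 0.17758$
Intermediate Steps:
$- \frac{47272}{j - 24640} + \frac{r{\left(94,210 \right)}}{206} = - \frac{47272}{-19507 - 24640} + \frac{-90 - 94}{206} = - \frac{47272}{-19507 - 24640} + \left(-90 - 94\right) \frac{1}{206} = - \frac{47272}{-44147} - \frac{92}{103} = \left(-47272\right) \left(- \frac{1}{44147}\right) - \frac{92}{103} = \frac{47272}{44147} - \frac{92}{103} = \frac{807492}{4547141}$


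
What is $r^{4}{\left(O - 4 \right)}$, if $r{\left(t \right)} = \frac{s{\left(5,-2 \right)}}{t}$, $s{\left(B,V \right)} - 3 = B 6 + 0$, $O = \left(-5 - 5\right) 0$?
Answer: $\frac{1185921}{256} \approx 4632.5$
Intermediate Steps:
$O = 0$ ($O = \left(-10\right) 0 = 0$)
$s{\left(B,V \right)} = 3 + 6 B$ ($s{\left(B,V \right)} = 3 + \left(B 6 + 0\right) = 3 + \left(6 B + 0\right) = 3 + 6 B$)
$r{\left(t \right)} = \frac{33}{t}$ ($r{\left(t \right)} = \frac{3 + 6 \cdot 5}{t} = \frac{3 + 30}{t} = \frac{33}{t}$)
$r^{4}{\left(O - 4 \right)} = \left(\frac{33}{0 - 4}\right)^{4} = \left(\frac{33}{-4}\right)^{4} = \left(33 \left(- \frac{1}{4}\right)\right)^{4} = \left(- \frac{33}{4}\right)^{4} = \frac{1185921}{256}$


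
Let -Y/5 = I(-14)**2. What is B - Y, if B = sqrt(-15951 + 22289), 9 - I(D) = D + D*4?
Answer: 31205 + sqrt(6338) ≈ 31285.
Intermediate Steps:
I(D) = 9 - 5*D (I(D) = 9 - (D + D*4) = 9 - (D + 4*D) = 9 - 5*D)
B = sqrt(6338) ≈ 79.612
Y = -31205 (Y = -5*(9 - 5*(-14))**2 = -5*(9 + 70)**2 = -5*79**2 = -5*6241 = -31205)
B - Y = sqrt(6338) - 1*(-31205) = sqrt(6338) + 31205 = 31205 + sqrt(6338)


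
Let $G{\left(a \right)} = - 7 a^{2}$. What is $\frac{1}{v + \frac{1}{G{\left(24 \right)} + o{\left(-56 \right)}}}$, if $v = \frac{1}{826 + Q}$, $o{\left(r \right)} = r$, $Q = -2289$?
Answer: $- \frac{854392}{793} \approx -1077.4$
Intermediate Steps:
$v = - \frac{1}{1463}$ ($v = \frac{1}{826 - 2289} = \frac{1}{-1463} = - \frac{1}{1463} \approx -0.00068353$)
$\frac{1}{v + \frac{1}{G{\left(24 \right)} + o{\left(-56 \right)}}} = \frac{1}{- \frac{1}{1463} + \frac{1}{- 7 \cdot 24^{2} - 56}} = \frac{1}{- \frac{1}{1463} + \frac{1}{\left(-7\right) 576 - 56}} = \frac{1}{- \frac{1}{1463} + \frac{1}{-4032 - 56}} = \frac{1}{- \frac{1}{1463} + \frac{1}{-4088}} = \frac{1}{- \frac{1}{1463} - \frac{1}{4088}} = \frac{1}{- \frac{793}{854392}} = - \frac{854392}{793}$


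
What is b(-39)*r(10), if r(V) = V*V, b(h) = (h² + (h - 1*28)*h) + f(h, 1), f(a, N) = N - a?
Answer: 417400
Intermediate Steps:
b(h) = 1 + h² - h + h*(-28 + h) (b(h) = (h² + (h - 1*28)*h) + (1 - h) = (h² + (h - 28)*h) + (1 - h) = (h² + (-28 + h)*h) + (1 - h) = (h² + h*(-28 + h)) + (1 - h) = 1 + h² - h + h*(-28 + h))
r(V) = V²
b(-39)*r(10) = (1 - 29*(-39) + 2*(-39)²)*10² = (1 + 1131 + 2*1521)*100 = (1 + 1131 + 3042)*100 = 4174*100 = 417400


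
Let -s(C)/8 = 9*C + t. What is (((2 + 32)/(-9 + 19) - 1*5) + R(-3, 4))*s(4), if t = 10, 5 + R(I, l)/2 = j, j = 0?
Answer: 21344/5 ≈ 4268.8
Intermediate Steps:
R(I, l) = -10 (R(I, l) = -10 + 2*0 = -10 + 0 = -10)
s(C) = -80 - 72*C (s(C) = -8*(9*C + 10) = -8*(10 + 9*C) = -80 - 72*C)
(((2 + 32)/(-9 + 19) - 1*5) + R(-3, 4))*s(4) = (((2 + 32)/(-9 + 19) - 1*5) - 10)*(-80 - 72*4) = ((34/10 - 5) - 10)*(-80 - 288) = ((34*(1/10) - 5) - 10)*(-368) = ((17/5 - 5) - 10)*(-368) = (-8/5 - 10)*(-368) = -58/5*(-368) = 21344/5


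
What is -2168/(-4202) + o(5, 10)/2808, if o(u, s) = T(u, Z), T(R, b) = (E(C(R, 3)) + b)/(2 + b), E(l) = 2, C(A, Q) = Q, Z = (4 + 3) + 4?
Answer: 3045973/5899608 ≈ 0.51630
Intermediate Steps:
Z = 11 (Z = 7 + 4 = 11)
T(R, b) = 1 (T(R, b) = (2 + b)/(2 + b) = 1)
o(u, s) = 1
-2168/(-4202) + o(5, 10)/2808 = -2168/(-4202) + 1/2808 = -2168*(-1/4202) + 1*(1/2808) = 1084/2101 + 1/2808 = 3045973/5899608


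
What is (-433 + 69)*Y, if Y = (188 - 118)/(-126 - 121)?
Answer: 1960/19 ≈ 103.16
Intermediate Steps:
Y = -70/247 (Y = 70/(-247) = 70*(-1/247) = -70/247 ≈ -0.28340)
(-433 + 69)*Y = (-433 + 69)*(-70/247) = -364*(-70/247) = 1960/19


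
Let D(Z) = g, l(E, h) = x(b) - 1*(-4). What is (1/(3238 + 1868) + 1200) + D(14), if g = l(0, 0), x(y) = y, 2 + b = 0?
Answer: 6137413/5106 ≈ 1202.0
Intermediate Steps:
b = -2 (b = -2 + 0 = -2)
l(E, h) = 2 (l(E, h) = -2 - 1*(-4) = -2 + 4 = 2)
g = 2
D(Z) = 2
(1/(3238 + 1868) + 1200) + D(14) = (1/(3238 + 1868) + 1200) + 2 = (1/5106 + 1200) + 2 = 6127201/5106 + 2 = 6137413/5106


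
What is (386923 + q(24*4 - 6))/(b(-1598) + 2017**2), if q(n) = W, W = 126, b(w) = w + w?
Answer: 387049/4065093 ≈ 0.095213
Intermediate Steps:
b(w) = 2*w
q(n) = 126
(386923 + q(24*4 - 6))/(b(-1598) + 2017**2) = (386923 + 126)/(2*(-1598) + 2017**2) = 387049/(-3196 + 4068289) = 387049/4065093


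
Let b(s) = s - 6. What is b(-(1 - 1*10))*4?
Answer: 12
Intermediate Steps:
b(s) = -6 + s
b(-(1 - 1*10))*4 = (-6 - (1 - 1*10))*4 = (-6 - (1 - 10))*4 = (-6 - 1*(-9))*4 = (-6 + 9)*4 = 3*4 = 12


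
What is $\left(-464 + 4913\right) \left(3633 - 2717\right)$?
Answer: $4075284$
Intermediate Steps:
$\left(-464 + 4913\right) \left(3633 - 2717\right) = 4449 \cdot 916 = 4075284$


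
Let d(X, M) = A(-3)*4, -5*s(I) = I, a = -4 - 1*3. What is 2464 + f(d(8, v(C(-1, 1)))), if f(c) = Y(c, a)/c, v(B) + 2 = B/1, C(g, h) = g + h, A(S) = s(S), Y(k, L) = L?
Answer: 29533/12 ≈ 2461.1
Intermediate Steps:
a = -7 (a = -4 - 3 = -7)
s(I) = -I/5
A(S) = -S/5
v(B) = -2 + B (v(B) = -2 + B/1 = -2 + B*1 = -2 + B)
d(X, M) = 12/5 (d(X, M) = -1/5*(-3)*4 = (3/5)*4 = 12/5)
f(c) = -7/c
2464 + f(d(8, v(C(-1, 1)))) = 2464 - 7/12/5 = 2464 - 7*5/12 = 2464 - 35/12 = 29533/12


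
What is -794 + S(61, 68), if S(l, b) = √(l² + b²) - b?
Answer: -862 + √8345 ≈ -770.65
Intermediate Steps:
S(l, b) = √(b² + l²) - b
-794 + S(61, 68) = -794 + (√(68² + 61²) - 1*68) = -794 + (√(4624 + 3721) - 68) = -794 + (√8345 - 68) = -794 + (-68 + √8345) = -862 + √8345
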